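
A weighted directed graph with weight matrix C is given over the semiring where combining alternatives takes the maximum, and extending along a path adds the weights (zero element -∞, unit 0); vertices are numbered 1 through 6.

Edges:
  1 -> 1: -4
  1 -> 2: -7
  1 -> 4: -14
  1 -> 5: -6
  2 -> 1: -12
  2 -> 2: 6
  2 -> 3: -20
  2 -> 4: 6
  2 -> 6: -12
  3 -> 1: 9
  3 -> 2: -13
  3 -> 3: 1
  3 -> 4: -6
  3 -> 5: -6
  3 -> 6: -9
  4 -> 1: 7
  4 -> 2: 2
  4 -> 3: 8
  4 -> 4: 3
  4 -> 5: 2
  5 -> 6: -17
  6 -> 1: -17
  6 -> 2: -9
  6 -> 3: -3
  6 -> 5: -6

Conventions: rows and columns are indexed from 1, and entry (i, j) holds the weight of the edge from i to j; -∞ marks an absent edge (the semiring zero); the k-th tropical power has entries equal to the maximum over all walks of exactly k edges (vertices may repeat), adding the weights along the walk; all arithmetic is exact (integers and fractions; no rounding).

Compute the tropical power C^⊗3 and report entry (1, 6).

C^⊗2:
  [-7, -1, -6, -1, -10, -19]
  [13, 12, 14, 12, 8, -6]
  [10, 2, 2, -3, 3, -8]
  [17, 8, 11, 8, 5, -1]
  [-34, -26, -20, -∞, -23, -∞]
  [6, -3, -2, -3, -9, -12]
C^⊗3:
  [6, 5, 7, 5, 1, -13]
  [23, 18, 20, 18, 14, 5]
  [11, 8, 5, 8, 4, -7]
  [20, 14, 16, 14, 11, 2]
  [-11, -20, -19, -20, -26, -29]
  [7, 3, 5, 3, 0, -11]
Key observation: the optimum is the walk 1->2->2->6, with weight (-7) + 6 + (-12) = -13.
Optimal value attained by: walk 1->2->2->6.
Answer: (C^⊗3)[1][6] = -13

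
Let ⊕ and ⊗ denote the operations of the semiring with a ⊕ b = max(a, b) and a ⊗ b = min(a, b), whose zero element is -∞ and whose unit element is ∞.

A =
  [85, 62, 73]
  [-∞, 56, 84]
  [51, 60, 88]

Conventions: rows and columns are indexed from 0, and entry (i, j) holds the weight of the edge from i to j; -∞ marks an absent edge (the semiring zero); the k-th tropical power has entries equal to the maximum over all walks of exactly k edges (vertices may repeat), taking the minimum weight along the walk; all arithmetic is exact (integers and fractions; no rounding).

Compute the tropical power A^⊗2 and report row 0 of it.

A^⊗2:
  [85, 62, 73]
  [51, 60, 84]
  [51, 60, 88]
Answer: row 0 of A^⊗2 = [85, 62, 73]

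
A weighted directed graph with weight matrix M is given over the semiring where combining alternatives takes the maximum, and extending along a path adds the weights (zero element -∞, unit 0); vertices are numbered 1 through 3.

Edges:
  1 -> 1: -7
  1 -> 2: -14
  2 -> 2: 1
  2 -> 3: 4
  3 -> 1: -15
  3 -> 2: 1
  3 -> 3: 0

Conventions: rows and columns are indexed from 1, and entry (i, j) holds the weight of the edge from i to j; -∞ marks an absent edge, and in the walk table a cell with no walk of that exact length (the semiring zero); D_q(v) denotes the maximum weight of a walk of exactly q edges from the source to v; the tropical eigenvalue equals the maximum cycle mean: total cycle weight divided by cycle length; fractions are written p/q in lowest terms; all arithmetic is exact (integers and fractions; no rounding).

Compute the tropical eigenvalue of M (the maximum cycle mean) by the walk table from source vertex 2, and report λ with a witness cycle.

q=0: [-∞, 0, -∞]
q=1: [-∞, 1, 4]
q=2: [-11, 5, 5]
q=3: [-10, 6, 9]
Optimal cycle mean attained by: cycle 2->3->2, total 4 + 1, length 2.
Answer: λ = 5/2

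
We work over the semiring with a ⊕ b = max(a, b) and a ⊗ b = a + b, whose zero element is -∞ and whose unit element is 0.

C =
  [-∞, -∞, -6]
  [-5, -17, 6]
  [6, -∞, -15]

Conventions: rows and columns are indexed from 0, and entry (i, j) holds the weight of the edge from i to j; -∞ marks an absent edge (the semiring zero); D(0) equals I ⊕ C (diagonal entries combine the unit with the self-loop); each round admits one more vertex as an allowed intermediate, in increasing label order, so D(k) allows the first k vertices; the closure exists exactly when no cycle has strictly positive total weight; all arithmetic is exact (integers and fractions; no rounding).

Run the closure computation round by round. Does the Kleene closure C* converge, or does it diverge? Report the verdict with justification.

D(0):
  [0, -∞, -6]
  [-5, 0, 6]
  [6, -∞, 0]
D(1):
  [0, -∞, -6]
  [-5, 0, 6]
  [6, -∞, 0]
D(2):
  [0, -∞, -6]
  [-5, 0, 6]
  [6, -∞, 0]
D(3):
  [0, -∞, -6]
  [12, 0, 6]
  [6, -∞, 0]
Key observation: every diagonal entry stays at the unit through all rounds, so no improving cycle exists.
Answer: CONVERGES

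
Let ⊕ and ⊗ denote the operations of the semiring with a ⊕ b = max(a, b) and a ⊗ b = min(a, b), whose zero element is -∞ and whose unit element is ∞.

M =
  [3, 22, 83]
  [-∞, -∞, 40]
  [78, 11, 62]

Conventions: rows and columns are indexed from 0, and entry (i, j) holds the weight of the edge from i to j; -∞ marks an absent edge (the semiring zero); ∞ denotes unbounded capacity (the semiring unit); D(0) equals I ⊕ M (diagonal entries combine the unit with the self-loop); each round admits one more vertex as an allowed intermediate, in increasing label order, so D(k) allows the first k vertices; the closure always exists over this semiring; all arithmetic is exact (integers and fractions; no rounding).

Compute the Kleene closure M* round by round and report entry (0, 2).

D(0):
  [∞, 22, 83]
  [-∞, ∞, 40]
  [78, 11, ∞]
D(1):
  [∞, 22, 83]
  [-∞, ∞, 40]
  [78, 22, ∞]
D(2):
  [∞, 22, 83]
  [-∞, ∞, 40]
  [78, 22, ∞]
D(3):
  [∞, 22, 83]
  [40, ∞, 40]
  [78, 22, ∞]
Answer: M*[0][2] = 83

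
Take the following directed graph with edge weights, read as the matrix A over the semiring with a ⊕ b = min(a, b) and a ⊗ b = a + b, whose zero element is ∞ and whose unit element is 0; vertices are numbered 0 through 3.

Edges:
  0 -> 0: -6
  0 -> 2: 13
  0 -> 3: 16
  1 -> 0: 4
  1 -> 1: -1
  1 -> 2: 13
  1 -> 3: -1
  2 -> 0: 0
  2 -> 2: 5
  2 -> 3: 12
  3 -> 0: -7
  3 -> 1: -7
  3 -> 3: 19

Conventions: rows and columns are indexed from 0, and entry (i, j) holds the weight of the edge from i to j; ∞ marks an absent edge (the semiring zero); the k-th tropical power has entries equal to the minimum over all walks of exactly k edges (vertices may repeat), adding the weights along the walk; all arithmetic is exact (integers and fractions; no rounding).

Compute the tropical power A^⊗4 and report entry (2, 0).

A^⊗2:
  [-12, 9, 7, 10]
  [-8, -8, 12, -2]
  [-6, 5, 10, 16]
  [-13, -8, 6, -8]
A^⊗3:
  [-18, 3, 1, 4]
  [-14, -9, 5, -9]
  [-12, 4, 7, 4]
  [-19, -15, 0, -9]
A^⊗4:
  [-24, -3, -5, -2]
  [-20, -16, -1, -10]
  [-18, -3, 1, 3]
  [-25, -16, -6, -16]
Key observation: the optimum is the walk 2->0->0->0->0, with weight 0 + (-6) + (-6) + (-6) = -18.
Optimal value attained by: walk 2->0->0->0->0.
Answer: (A^⊗4)[2][0] = -18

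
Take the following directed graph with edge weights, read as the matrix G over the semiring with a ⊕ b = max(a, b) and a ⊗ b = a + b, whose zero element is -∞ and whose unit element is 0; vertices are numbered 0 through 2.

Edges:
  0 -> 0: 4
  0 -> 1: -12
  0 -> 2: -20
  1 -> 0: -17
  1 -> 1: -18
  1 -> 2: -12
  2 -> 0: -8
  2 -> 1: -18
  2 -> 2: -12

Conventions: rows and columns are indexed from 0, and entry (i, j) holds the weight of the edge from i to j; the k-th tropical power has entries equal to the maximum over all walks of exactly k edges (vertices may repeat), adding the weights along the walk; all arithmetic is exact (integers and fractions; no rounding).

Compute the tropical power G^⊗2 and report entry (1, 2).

G^⊗2:
  [8, -8, -16]
  [-13, -29, -24]
  [-4, -20, -24]
Key observation: the optimum is the walk 1->2->2, with weight (-12) + (-12) = -24.
Optimal value attained by: walk 1->2->2.
Answer: (G^⊗2)[1][2] = -24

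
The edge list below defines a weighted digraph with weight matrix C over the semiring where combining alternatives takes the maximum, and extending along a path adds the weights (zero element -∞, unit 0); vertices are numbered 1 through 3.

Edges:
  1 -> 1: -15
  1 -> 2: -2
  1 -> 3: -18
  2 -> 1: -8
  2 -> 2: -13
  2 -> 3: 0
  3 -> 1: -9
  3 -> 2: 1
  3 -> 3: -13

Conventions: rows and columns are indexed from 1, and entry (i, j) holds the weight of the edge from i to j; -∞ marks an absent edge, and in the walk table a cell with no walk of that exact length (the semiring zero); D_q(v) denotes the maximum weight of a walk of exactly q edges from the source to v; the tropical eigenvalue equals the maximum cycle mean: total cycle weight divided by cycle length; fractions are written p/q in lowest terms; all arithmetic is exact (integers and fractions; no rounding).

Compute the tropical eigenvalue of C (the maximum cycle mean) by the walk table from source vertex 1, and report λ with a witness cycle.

q=0: [0, -∞, -∞]
q=1: [-15, -2, -18]
q=2: [-10, -15, -2]
q=3: [-11, -1, -15]
Optimal cycle mean attained by: cycle 2->3->2, total 0 + 1, length 2.
Answer: λ = 1/2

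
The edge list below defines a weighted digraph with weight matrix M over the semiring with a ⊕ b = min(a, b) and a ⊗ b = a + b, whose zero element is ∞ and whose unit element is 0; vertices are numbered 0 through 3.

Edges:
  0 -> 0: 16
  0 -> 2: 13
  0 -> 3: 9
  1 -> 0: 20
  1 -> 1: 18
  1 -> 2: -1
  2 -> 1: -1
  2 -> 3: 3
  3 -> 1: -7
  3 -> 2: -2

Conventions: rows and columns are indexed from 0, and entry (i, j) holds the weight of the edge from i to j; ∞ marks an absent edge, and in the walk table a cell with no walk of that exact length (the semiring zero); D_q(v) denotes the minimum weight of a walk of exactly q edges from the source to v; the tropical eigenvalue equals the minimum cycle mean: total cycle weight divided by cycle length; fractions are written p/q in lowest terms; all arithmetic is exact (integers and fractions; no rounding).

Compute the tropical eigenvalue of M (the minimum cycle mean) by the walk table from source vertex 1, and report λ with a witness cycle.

q=0: [∞, 0, ∞, ∞]
q=1: [20, 18, -1, ∞]
q=2: [36, -2, 17, 2]
q=3: [18, -5, -3, 20]
q=4: [15, -4, -6, 0]
Optimal cycle mean attained by: cycle 1->2->3->1, total (-1) + 3 + (-7), length 3.
Answer: λ = -5/3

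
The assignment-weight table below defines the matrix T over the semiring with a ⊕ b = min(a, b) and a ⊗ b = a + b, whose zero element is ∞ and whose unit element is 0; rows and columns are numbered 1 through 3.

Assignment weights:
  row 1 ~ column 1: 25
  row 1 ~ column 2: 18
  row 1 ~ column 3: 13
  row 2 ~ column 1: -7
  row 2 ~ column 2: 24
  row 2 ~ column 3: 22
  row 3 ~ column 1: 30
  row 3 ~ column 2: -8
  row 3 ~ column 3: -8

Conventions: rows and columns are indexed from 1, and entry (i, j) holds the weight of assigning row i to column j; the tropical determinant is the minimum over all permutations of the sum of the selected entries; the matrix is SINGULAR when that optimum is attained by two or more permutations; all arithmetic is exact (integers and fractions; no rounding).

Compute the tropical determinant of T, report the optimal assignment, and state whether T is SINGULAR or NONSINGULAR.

σ = (1, 2, 3): 25 + 24 + (-8) = 41
σ = (1, 3, 2): 25 + 22 + (-8) = 39
σ = (2, 1, 3): 18 + (-7) + (-8) = 3
σ = (2, 3, 1): 18 + 22 + 30 = 70
σ = (3, 1, 2): 13 + (-7) + (-8) = -2
σ = (3, 2, 1): 13 + 24 + 30 = 67
Optimal value attained by: σ = (3, 1, 2).
Answer: det⊕(T) = -2; verdict: NONSINGULAR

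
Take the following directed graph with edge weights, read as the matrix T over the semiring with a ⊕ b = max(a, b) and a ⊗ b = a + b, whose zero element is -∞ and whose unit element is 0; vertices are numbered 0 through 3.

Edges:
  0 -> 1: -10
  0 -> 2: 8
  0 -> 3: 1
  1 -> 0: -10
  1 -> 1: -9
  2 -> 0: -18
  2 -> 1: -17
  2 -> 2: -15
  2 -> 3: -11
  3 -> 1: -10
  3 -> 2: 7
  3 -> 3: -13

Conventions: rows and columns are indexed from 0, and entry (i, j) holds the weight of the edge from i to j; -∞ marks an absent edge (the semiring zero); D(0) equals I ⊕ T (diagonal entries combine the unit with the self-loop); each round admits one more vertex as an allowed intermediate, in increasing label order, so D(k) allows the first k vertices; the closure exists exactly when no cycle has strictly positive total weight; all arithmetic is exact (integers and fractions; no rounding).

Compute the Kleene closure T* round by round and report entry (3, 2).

D(0):
  [0, -10, 8, 1]
  [-10, 0, -∞, -∞]
  [-18, -17, 0, -11]
  [-∞, -10, 7, 0]
D(1):
  [0, -10, 8, 1]
  [-10, 0, -2, -9]
  [-18, -17, 0, -11]
  [-∞, -10, 7, 0]
D(2):
  [0, -10, 8, 1]
  [-10, 0, -2, -9]
  [-18, -17, 0, -11]
  [-20, -10, 7, 0]
D(3):
  [0, -9, 8, 1]
  [-10, 0, -2, -9]
  [-18, -17, 0, -11]
  [-11, -10, 7, 0]
D(4):
  [0, -9, 8, 1]
  [-10, 0, -2, -9]
  [-18, -17, 0, -11]
  [-11, -10, 7, 0]
Answer: T*[3][2] = 7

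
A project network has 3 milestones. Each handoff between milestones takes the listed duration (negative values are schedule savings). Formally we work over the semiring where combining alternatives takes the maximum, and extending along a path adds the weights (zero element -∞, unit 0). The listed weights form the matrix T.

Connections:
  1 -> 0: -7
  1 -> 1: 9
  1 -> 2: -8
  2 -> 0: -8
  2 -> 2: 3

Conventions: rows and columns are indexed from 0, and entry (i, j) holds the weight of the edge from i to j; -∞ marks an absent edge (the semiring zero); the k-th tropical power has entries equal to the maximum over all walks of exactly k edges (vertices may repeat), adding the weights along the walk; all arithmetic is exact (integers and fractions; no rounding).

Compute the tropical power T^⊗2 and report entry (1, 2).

T^⊗2:
  [-∞, -∞, -∞]
  [2, 18, 1]
  [-5, -∞, 6]
Key observation: the optimum is the walk 1->1->2, with weight 9 + (-8) = 1.
Optimal value attained by: walk 1->1->2.
Answer: (T^⊗2)[1][2] = 1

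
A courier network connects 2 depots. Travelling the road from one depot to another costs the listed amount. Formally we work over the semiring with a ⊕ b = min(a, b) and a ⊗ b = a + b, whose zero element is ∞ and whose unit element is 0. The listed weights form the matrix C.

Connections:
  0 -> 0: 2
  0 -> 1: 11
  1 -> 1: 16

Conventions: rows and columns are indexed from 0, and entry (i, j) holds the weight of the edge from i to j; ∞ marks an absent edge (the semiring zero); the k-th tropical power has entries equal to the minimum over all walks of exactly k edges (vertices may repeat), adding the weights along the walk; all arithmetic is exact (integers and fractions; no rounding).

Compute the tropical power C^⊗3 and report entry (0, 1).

C^⊗2:
  [4, 13]
  [∞, 32]
C^⊗3:
  [6, 15]
  [∞, 48]
Key observation: the optimum is the walk 0->0->0->1, with weight 2 + 2 + 11 = 15.
Optimal value attained by: walk 0->0->0->1.
Answer: (C^⊗3)[0][1] = 15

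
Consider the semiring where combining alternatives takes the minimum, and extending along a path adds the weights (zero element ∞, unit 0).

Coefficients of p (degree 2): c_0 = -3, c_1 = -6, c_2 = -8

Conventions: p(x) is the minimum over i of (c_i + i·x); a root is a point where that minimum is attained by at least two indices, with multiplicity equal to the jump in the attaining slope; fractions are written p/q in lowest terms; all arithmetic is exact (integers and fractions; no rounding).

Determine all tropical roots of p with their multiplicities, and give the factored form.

hull edge (i=0, c=-3) to (i=1, c=-6): slope -3, span 1
hull edge (i=1, c=-6) to (i=2, c=-8): slope -2, span 1
Factored form: p(x) = -8 ⊗ (x ⊕ 2) ⊗ (x ⊕ 3)
Answer: roots = 2 (mult 1), 3 (mult 1)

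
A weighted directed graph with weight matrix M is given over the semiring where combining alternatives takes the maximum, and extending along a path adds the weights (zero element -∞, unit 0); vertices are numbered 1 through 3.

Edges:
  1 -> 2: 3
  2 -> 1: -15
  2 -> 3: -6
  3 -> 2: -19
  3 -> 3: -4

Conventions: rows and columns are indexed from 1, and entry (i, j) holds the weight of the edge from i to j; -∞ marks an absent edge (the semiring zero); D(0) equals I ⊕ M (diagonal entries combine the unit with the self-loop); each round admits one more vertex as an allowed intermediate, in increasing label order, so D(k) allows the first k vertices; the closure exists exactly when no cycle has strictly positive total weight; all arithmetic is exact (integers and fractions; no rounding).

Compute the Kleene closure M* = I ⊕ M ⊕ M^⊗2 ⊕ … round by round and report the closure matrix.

D(0):
  [0, 3, -∞]
  [-15, 0, -6]
  [-∞, -19, 0]
D(1):
  [0, 3, -∞]
  [-15, 0, -6]
  [-∞, -19, 0]
D(2):
  [0, 3, -3]
  [-15, 0, -6]
  [-34, -19, 0]
D(3):
  [0, 3, -3]
  [-15, 0, -6]
  [-34, -19, 0]
Answer: M* = [[0, 3, -3], [-15, 0, -6], [-34, -19, 0]]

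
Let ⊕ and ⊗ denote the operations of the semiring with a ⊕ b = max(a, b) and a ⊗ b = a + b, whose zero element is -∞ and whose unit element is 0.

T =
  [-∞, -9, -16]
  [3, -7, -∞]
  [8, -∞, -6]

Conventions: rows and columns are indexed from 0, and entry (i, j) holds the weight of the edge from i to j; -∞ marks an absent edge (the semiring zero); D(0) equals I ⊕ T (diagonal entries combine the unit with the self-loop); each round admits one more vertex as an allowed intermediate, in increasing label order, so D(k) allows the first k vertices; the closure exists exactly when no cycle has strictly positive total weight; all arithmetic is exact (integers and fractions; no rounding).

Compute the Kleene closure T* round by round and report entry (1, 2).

D(0):
  [0, -9, -16]
  [3, 0, -∞]
  [8, -∞, 0]
D(1):
  [0, -9, -16]
  [3, 0, -13]
  [8, -1, 0]
D(2):
  [0, -9, -16]
  [3, 0, -13]
  [8, -1, 0]
D(3):
  [0, -9, -16]
  [3, 0, -13]
  [8, -1, 0]
Answer: T*[1][2] = -13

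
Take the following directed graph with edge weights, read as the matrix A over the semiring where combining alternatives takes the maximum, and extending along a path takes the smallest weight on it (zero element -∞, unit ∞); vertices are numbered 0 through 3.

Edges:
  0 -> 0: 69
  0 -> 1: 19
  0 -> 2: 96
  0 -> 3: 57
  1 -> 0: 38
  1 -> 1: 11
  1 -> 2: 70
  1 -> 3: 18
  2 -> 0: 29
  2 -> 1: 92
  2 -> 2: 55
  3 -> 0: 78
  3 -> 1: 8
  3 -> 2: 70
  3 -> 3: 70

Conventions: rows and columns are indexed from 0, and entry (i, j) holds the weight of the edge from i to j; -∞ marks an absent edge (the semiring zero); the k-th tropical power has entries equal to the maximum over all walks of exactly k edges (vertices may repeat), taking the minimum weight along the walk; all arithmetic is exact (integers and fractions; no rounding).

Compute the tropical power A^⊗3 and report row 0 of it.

A^⊗2:
  [69, 92, 69, 57]
  [38, 70, 55, 38]
  [38, 55, 70, 29]
  [70, 70, 78, 70]
A^⊗3:
  [69, 69, 70, 57]
  [38, 55, 70, 38]
  [38, 70, 55, 38]
  [70, 78, 70, 70]
Answer: row 0 of A^⊗3 = [69, 69, 70, 57]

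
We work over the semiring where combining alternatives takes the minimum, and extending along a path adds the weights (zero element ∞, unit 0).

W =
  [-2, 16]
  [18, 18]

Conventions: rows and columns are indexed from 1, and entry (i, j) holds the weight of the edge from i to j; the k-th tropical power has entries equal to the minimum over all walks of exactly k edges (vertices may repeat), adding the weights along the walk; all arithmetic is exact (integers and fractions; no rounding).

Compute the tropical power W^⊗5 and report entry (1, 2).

W^⊗2:
  [-4, 14]
  [16, 34]
W^⊗3:
  [-6, 12]
  [14, 32]
W^⊗4:
  [-8, 10]
  [12, 30]
W^⊗5:
  [-10, 8]
  [10, 28]
Key observation: the optimum is the walk 1->1->1->1->1->2, with weight (-2) + (-2) + (-2) + (-2) + 16 = 8.
Optimal value attained by: walk 1->1->1->1->1->2.
Answer: (W^⊗5)[1][2] = 8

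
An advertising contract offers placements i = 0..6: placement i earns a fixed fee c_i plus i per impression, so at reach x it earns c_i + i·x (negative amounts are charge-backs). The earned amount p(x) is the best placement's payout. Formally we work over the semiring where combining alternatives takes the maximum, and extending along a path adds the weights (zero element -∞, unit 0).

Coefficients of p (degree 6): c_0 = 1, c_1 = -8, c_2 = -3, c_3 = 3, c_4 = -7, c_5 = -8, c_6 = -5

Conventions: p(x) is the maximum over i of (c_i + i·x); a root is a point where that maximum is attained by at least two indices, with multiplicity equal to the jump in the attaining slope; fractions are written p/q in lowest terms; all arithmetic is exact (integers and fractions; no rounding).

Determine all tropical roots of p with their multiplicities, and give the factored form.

hull edge (i=0, c=1) to (i=3, c=3): slope 2/3, span 3
hull edge (i=3, c=3) to (i=6, c=-5): slope -8/3, span 3
Factored form: p(x) = -5 ⊗ (x ⊕ (-2/3)) ⊗ (x ⊕ (-2/3)) ⊗ (x ⊕ (-2/3)) ⊗ (x ⊕ 8/3) ⊗ (x ⊕ 8/3) ⊗ (x ⊕ 8/3)
Answer: roots = -2/3 (mult 3), 8/3 (mult 3)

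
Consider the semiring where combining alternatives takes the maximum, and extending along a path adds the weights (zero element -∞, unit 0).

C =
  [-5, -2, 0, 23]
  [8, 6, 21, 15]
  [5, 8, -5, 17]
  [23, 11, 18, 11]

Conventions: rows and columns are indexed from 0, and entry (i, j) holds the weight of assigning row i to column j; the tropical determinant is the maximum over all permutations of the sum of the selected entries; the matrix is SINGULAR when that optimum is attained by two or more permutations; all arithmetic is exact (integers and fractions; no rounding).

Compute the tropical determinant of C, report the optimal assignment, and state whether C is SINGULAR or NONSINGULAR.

σ = (0, 1, 2, 3): (-5) + 6 + (-5) + 11 = 7
σ = (0, 1, 3, 2): (-5) + 6 + 17 + 18 = 36
σ = (0, 2, 1, 3): (-5) + 21 + 8 + 11 = 35
σ = (0, 2, 3, 1): (-5) + 21 + 17 + 11 = 44
σ = (0, 3, 1, 2): (-5) + 15 + 8 + 18 = 36
σ = (0, 3, 2, 1): (-5) + 15 + (-5) + 11 = 16
σ = (1, 0, 2, 3): (-2) + 8 + (-5) + 11 = 12
σ = (1, 0, 3, 2): (-2) + 8 + 17 + 18 = 41
σ = (1, 2, 0, 3): (-2) + 21 + 5 + 11 = 35
σ = (1, 2, 3, 0): (-2) + 21 + 17 + 23 = 59
σ = (1, 3, 0, 2): (-2) + 15 + 5 + 18 = 36
σ = (1, 3, 2, 0): (-2) + 15 + (-5) + 23 = 31
σ = (2, 0, 1, 3): 0 + 8 + 8 + 11 = 27
σ = (2, 0, 3, 1): 0 + 8 + 17 + 11 = 36
σ = (2, 1, 0, 3): 0 + 6 + 5 + 11 = 22
σ = (2, 1, 3, 0): 0 + 6 + 17 + 23 = 46
σ = (2, 3, 0, 1): 0 + 15 + 5 + 11 = 31
σ = (2, 3, 1, 0): 0 + 15 + 8 + 23 = 46
σ = (3, 0, 1, 2): 23 + 8 + 8 + 18 = 57
σ = (3, 0, 2, 1): 23 + 8 + (-5) + 11 = 37
σ = (3, 1, 0, 2): 23 + 6 + 5 + 18 = 52
σ = (3, 1, 2, 0): 23 + 6 + (-5) + 23 = 47
σ = (3, 2, 0, 1): 23 + 21 + 5 + 11 = 60
σ = (3, 2, 1, 0): 23 + 21 + 8 + 23 = 75
Optimal value attained by: σ = (3, 2, 1, 0).
Answer: det⊕(C) = 75; verdict: NONSINGULAR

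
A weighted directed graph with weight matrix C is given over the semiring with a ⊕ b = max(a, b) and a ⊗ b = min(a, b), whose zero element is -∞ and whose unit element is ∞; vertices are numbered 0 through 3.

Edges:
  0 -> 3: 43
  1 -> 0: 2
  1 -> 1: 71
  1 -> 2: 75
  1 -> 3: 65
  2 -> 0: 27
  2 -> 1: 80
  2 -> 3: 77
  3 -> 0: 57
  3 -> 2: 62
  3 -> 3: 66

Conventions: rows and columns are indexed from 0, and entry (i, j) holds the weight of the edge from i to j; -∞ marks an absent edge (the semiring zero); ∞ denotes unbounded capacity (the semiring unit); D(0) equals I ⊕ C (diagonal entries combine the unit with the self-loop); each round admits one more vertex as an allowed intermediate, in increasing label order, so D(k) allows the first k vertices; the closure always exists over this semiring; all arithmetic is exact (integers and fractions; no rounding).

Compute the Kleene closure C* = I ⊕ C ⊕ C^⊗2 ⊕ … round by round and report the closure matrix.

D(0):
  [∞, -∞, -∞, 43]
  [2, ∞, 75, 65]
  [27, 80, ∞, 77]
  [57, -∞, 62, ∞]
D(1):
  [∞, -∞, -∞, 43]
  [2, ∞, 75, 65]
  [27, 80, ∞, 77]
  [57, -∞, 62, ∞]
D(2):
  [∞, -∞, -∞, 43]
  [2, ∞, 75, 65]
  [27, 80, ∞, 77]
  [57, -∞, 62, ∞]
D(3):
  [∞, -∞, -∞, 43]
  [27, ∞, 75, 75]
  [27, 80, ∞, 77]
  [57, 62, 62, ∞]
D(4):
  [∞, 43, 43, 43]
  [57, ∞, 75, 75]
  [57, 80, ∞, 77]
  [57, 62, 62, ∞]
Answer: C* = [[∞, 43, 43, 43], [57, ∞, 75, 75], [57, 80, ∞, 77], [57, 62, 62, ∞]]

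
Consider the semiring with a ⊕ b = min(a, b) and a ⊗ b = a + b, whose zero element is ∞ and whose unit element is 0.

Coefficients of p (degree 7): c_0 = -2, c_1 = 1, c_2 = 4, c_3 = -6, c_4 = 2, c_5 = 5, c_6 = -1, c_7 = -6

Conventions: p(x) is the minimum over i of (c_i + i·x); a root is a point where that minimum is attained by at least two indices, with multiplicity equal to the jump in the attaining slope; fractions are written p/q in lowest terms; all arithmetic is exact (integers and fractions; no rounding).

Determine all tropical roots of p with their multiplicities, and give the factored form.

hull edge (i=0, c=-2) to (i=3, c=-6): slope -4/3, span 3
hull edge (i=3, c=-6) to (i=7, c=-6): slope 0, span 4
Factored form: p(x) = -6 ⊗ (x ⊕ 0) ⊗ (x ⊕ 0) ⊗ (x ⊕ 0) ⊗ (x ⊕ 0) ⊗ (x ⊕ 4/3) ⊗ (x ⊕ 4/3) ⊗ (x ⊕ 4/3)
Answer: roots = 0 (mult 4), 4/3 (mult 3)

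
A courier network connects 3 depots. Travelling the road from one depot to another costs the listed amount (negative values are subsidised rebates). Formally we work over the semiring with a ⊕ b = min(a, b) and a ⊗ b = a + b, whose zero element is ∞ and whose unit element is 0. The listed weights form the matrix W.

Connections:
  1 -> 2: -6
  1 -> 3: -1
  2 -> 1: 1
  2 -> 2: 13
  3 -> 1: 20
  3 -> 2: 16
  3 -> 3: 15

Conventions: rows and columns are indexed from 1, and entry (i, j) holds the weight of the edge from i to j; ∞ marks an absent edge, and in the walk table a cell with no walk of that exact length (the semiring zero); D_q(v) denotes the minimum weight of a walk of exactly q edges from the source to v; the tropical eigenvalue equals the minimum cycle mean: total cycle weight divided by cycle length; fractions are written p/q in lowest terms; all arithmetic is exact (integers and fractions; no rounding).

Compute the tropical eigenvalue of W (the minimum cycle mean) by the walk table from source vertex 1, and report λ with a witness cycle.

q=0: [0, ∞, ∞]
q=1: [∞, -6, -1]
q=2: [-5, 7, 14]
q=3: [8, -11, -6]
Optimal cycle mean attained by: cycle 1->2->1, total (-6) + 1, length 2.
Answer: λ = -5/2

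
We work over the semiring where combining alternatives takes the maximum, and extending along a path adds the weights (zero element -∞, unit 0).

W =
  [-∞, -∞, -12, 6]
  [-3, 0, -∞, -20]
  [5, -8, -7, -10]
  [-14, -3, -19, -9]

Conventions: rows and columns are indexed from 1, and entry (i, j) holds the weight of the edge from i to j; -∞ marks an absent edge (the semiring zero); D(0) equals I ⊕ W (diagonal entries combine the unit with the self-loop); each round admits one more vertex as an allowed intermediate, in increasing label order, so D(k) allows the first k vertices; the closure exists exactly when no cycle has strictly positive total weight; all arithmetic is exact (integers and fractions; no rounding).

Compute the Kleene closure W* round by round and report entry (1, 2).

D(0):
  [0, -∞, -12, 6]
  [-3, 0, -∞, -20]
  [5, -8, 0, -10]
  [-14, -3, -19, 0]
D(1):
  [0, -∞, -12, 6]
  [-3, 0, -15, 3]
  [5, -8, 0, 11]
  [-14, -3, -19, 0]
D(2):
  [0, -∞, -12, 6]
  [-3, 0, -15, 3]
  [5, -8, 0, 11]
  [-6, -3, -18, 0]
D(3):
  [0, -20, -12, 6]
  [-3, 0, -15, 3]
  [5, -8, 0, 11]
  [-6, -3, -18, 0]
D(4):
  [0, 3, -12, 6]
  [-3, 0, -15, 3]
  [5, 8, 0, 11]
  [-6, -3, -18, 0]
Answer: W*[1][2] = 3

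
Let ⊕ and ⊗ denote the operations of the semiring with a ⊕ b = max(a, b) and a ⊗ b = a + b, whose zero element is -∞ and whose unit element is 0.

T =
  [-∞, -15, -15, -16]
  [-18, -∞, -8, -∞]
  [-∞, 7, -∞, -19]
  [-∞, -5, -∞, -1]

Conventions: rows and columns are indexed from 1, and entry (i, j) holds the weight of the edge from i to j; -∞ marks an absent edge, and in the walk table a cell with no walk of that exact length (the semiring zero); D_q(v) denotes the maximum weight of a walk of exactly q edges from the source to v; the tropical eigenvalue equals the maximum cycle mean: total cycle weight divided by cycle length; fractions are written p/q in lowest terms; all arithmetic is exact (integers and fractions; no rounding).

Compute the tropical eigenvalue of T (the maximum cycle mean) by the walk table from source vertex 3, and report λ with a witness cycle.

q=0: [-∞, -∞, 0, -∞]
q=1: [-∞, 7, -∞, -19]
q=2: [-11, -24, -1, -20]
q=3: [-42, 6, -26, -20]
q=4: [-12, -19, -2, -21]
Optimal cycle mean attained by: cycle 2->3->2, total (-8) + 7, length 2.
Answer: λ = -1/2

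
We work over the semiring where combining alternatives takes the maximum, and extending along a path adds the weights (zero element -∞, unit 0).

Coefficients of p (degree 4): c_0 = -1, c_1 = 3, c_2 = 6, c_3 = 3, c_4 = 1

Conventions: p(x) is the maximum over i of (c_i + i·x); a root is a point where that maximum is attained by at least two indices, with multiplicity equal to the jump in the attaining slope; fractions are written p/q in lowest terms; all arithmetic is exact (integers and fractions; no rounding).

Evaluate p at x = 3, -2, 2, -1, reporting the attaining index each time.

p(3) = max(-1+0·3=-1, 3+1·3=6, 6+2·3=12, 3+3·3=12, 1+4·3=13) = 13 (attained by i=4)
p(-2) = max(-1+0·(-2)=-1, 3+1·(-2)=1, 6+2·(-2)=2, 3+3·(-2)=-3, 1+4·(-2)=-7) = 2 (attained by i=2)
p(2) = max(-1+0·2=-1, 3+1·2=5, 6+2·2=10, 3+3·2=9, 1+4·2=9) = 10 (attained by i=2)
p(-1) = max(-1+0·(-1)=-1, 3+1·(-1)=2, 6+2·(-1)=4, 3+3·(-1)=0, 1+4·(-1)=-3) = 4 (attained by i=2)
Answer: p(3) = 13; p(-2) = 2; p(2) = 10; p(-1) = 4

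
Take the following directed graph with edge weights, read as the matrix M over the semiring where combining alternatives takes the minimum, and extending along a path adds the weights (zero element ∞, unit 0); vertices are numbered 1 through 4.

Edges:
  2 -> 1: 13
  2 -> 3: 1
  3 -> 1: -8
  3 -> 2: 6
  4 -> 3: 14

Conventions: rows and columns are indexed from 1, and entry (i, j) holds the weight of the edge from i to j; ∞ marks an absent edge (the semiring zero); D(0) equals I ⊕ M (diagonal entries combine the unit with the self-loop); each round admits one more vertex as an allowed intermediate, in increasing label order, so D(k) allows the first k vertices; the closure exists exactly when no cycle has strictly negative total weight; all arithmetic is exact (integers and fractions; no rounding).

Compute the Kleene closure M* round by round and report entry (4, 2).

D(0):
  [0, ∞, ∞, ∞]
  [13, 0, 1, ∞]
  [-8, 6, 0, ∞]
  [∞, ∞, 14, 0]
D(1):
  [0, ∞, ∞, ∞]
  [13, 0, 1, ∞]
  [-8, 6, 0, ∞]
  [∞, ∞, 14, 0]
D(2):
  [0, ∞, ∞, ∞]
  [13, 0, 1, ∞]
  [-8, 6, 0, ∞]
  [∞, ∞, 14, 0]
D(3):
  [0, ∞, ∞, ∞]
  [-7, 0, 1, ∞]
  [-8, 6, 0, ∞]
  [6, 20, 14, 0]
D(4):
  [0, ∞, ∞, ∞]
  [-7, 0, 1, ∞]
  [-8, 6, 0, ∞]
  [6, 20, 14, 0]
Answer: M*[4][2] = 20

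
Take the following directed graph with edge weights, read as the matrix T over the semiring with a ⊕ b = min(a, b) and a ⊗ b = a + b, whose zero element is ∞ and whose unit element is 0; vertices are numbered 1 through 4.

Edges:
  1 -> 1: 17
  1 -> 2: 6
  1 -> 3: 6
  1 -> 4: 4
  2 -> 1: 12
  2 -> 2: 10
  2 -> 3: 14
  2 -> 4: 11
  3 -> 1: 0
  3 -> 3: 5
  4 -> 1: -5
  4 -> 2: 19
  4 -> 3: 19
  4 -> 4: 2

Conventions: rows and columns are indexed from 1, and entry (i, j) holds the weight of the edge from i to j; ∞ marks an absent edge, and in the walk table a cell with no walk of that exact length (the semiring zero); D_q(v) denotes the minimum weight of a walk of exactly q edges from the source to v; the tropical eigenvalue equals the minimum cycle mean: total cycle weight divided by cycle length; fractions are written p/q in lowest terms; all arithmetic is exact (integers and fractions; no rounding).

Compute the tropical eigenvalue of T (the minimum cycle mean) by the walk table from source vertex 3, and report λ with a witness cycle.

q=0: [∞, ∞, 0, ∞]
q=1: [0, ∞, 5, ∞]
q=2: [5, 6, 6, 4]
q=3: [-1, 11, 11, 6]
q=4: [1, 5, 5, 3]
Optimal cycle mean attained by: cycle 1->4->1, total 4 + (-5), length 2.
Answer: λ = -1/2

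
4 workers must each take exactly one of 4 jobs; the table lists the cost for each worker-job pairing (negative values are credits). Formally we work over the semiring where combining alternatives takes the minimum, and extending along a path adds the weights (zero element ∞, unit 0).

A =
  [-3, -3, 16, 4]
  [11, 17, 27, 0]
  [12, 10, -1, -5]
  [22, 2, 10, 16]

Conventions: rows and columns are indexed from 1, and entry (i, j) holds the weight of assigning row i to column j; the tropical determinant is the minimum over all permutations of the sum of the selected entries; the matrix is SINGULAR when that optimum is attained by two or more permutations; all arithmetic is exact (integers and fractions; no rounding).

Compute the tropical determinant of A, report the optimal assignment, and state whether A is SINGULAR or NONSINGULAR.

σ = (1, 2, 3, 4): (-3) + 17 + (-1) + 16 = 29
σ = (1, 2, 4, 3): (-3) + 17 + (-5) + 10 = 19
σ = (1, 3, 2, 4): (-3) + 27 + 10 + 16 = 50
σ = (1, 3, 4, 2): (-3) + 27 + (-5) + 2 = 21
σ = (1, 4, 2, 3): (-3) + 0 + 10 + 10 = 17
σ = (1, 4, 3, 2): (-3) + 0 + (-1) + 2 = -2
σ = (2, 1, 3, 4): (-3) + 11 + (-1) + 16 = 23
σ = (2, 1, 4, 3): (-3) + 11 + (-5) + 10 = 13
σ = (2, 3, 1, 4): (-3) + 27 + 12 + 16 = 52
σ = (2, 3, 4, 1): (-3) + 27 + (-5) + 22 = 41
σ = (2, 4, 1, 3): (-3) + 0 + 12 + 10 = 19
σ = (2, 4, 3, 1): (-3) + 0 + (-1) + 22 = 18
σ = (3, 1, 2, 4): 16 + 11 + 10 + 16 = 53
σ = (3, 1, 4, 2): 16 + 11 + (-5) + 2 = 24
σ = (3, 2, 1, 4): 16 + 17 + 12 + 16 = 61
σ = (3, 2, 4, 1): 16 + 17 + (-5) + 22 = 50
σ = (3, 4, 1, 2): 16 + 0 + 12 + 2 = 30
σ = (3, 4, 2, 1): 16 + 0 + 10 + 22 = 48
σ = (4, 1, 2, 3): 4 + 11 + 10 + 10 = 35
σ = (4, 1, 3, 2): 4 + 11 + (-1) + 2 = 16
σ = (4, 2, 1, 3): 4 + 17 + 12 + 10 = 43
σ = (4, 2, 3, 1): 4 + 17 + (-1) + 22 = 42
σ = (4, 3, 1, 2): 4 + 27 + 12 + 2 = 45
σ = (4, 3, 2, 1): 4 + 27 + 10 + 22 = 63
Optimal value attained by: σ = (1, 4, 3, 2).
Answer: det⊕(A) = -2; verdict: NONSINGULAR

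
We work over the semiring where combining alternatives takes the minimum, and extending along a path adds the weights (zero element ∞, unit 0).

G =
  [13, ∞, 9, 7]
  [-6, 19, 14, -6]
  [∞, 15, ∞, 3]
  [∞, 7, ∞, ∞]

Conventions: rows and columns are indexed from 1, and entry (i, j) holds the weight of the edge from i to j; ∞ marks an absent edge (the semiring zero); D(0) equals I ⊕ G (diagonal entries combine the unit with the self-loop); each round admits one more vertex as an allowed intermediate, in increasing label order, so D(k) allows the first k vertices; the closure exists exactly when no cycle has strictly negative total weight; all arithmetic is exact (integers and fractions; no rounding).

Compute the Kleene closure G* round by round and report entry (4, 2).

D(0):
  [0, ∞, 9, 7]
  [-6, 0, 14, -6]
  [∞, 15, 0, 3]
  [∞, 7, ∞, 0]
D(1):
  [0, ∞, 9, 7]
  [-6, 0, 3, -6]
  [∞, 15, 0, 3]
  [∞, 7, ∞, 0]
D(2):
  [0, ∞, 9, 7]
  [-6, 0, 3, -6]
  [9, 15, 0, 3]
  [1, 7, 10, 0]
D(3):
  [0, 24, 9, 7]
  [-6, 0, 3, -6]
  [9, 15, 0, 3]
  [1, 7, 10, 0]
D(4):
  [0, 14, 9, 7]
  [-6, 0, 3, -6]
  [4, 10, 0, 3]
  [1, 7, 10, 0]
Answer: G*[4][2] = 7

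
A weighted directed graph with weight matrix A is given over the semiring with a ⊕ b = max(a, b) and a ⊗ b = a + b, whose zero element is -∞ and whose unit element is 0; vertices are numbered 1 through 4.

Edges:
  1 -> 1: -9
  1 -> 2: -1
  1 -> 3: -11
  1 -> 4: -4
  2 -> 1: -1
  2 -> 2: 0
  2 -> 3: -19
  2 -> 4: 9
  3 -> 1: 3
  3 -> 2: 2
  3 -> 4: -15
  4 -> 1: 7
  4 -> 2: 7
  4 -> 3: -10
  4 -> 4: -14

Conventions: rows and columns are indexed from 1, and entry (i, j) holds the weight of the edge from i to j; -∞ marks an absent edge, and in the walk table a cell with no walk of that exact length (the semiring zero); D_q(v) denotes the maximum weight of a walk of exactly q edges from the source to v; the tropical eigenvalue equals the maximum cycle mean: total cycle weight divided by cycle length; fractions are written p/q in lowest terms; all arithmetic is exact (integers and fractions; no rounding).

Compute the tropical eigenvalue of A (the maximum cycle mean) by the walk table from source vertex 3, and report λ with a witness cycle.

q=0: [-∞, -∞, 0, -∞]
q=1: [3, 2, -∞, -15]
q=2: [1, 2, -8, 11]
q=3: [18, 18, 1, 11]
q=4: [18, 18, 7, 27]
Optimal cycle mean attained by: cycle 2->4->2, total 9 + 7, length 2.
Answer: λ = 8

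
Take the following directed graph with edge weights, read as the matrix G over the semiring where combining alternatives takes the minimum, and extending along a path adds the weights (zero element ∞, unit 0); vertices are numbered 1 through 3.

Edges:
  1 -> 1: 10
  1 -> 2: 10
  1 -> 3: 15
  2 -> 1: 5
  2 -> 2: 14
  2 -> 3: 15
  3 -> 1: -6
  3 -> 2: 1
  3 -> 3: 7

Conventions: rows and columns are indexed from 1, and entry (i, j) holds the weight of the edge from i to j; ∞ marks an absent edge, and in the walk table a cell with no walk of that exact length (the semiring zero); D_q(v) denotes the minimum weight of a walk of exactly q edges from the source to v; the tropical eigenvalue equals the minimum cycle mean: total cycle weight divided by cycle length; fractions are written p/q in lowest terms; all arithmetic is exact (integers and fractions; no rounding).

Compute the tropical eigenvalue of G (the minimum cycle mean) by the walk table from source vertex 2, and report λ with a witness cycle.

q=0: [∞, 0, ∞]
q=1: [5, 14, 15]
q=2: [9, 15, 20]
q=3: [14, 19, 24]
Optimal cycle mean attained by: cycle 1->3->1, total 15 + (-6), length 2.
Answer: λ = 9/2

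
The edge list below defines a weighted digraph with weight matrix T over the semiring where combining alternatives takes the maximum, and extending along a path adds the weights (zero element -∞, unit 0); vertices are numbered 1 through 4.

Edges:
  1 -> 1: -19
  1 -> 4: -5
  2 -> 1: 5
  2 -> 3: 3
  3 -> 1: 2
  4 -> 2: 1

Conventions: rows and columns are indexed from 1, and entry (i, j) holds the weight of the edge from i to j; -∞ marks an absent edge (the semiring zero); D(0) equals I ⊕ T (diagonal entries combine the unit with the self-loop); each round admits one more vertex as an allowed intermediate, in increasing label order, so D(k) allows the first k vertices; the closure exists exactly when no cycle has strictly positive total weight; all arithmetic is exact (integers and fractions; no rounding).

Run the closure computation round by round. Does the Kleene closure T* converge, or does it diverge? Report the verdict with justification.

D(0):
  [0, -∞, -∞, -5]
  [5, 0, 3, -∞]
  [2, -∞, 0, -∞]
  [-∞, 1, -∞, 0]
D(1):
  [0, -∞, -∞, -5]
  [5, 0, 3, 0]
  [2, -∞, 0, -3]
  [-∞, 1, -∞, 0]
Detection: at round 2, diagonal entry (4, 4) turns strictly positive.
Key observation: the cycle 4->2->1->4 has total weight 1 + 5 + (-5), which is strictly positive.
Answer: DIVERGES — positive cycle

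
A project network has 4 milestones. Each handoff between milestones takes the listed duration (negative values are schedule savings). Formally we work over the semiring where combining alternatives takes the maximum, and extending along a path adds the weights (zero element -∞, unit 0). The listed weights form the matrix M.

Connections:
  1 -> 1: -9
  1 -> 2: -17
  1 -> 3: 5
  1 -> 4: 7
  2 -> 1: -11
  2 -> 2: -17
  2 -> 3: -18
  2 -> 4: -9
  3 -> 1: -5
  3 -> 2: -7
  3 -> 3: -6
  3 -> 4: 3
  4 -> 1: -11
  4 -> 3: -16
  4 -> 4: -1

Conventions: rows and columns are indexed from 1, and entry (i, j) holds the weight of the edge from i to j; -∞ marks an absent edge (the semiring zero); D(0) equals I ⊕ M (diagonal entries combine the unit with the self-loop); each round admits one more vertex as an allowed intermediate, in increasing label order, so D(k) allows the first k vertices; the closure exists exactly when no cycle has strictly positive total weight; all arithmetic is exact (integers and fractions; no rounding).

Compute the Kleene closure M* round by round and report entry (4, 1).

D(0):
  [0, -17, 5, 7]
  [-11, 0, -18, -9]
  [-5, -7, 0, 3]
  [-11, -∞, -16, 0]
D(1):
  [0, -17, 5, 7]
  [-11, 0, -6, -4]
  [-5, -7, 0, 3]
  [-11, -28, -6, 0]
D(2):
  [0, -17, 5, 7]
  [-11, 0, -6, -4]
  [-5, -7, 0, 3]
  [-11, -28, -6, 0]
D(3):
  [0, -2, 5, 8]
  [-11, 0, -6, -3]
  [-5, -7, 0, 3]
  [-11, -13, -6, 0]
D(4):
  [0, -2, 5, 8]
  [-11, 0, -6, -3]
  [-5, -7, 0, 3]
  [-11, -13, -6, 0]
Answer: M*[4][1] = -11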